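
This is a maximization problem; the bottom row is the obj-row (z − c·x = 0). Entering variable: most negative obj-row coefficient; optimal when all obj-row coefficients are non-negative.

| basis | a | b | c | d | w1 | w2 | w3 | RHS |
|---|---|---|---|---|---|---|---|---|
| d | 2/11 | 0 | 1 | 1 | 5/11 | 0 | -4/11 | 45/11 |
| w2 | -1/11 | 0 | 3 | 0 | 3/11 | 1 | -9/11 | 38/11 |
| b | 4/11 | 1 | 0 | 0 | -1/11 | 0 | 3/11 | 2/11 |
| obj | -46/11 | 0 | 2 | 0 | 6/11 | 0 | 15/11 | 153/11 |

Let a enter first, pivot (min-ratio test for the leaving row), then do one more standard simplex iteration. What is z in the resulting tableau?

Ratio test on column a — row 1: (45/11)/(2/11) = 45/2; row 2: entry -1/11 ≤ 0; row 3: (2/11)/(4/11) = 1/2. Minimum is 1/2 at row 3 (b leaves); pivot element 4/11.
Pivot on row 3; the obj-row RHS becomes 153/11 − (-46/11)·(1/2) = 16.
Next entering variable (most negative obj-row entry -1/2): w1.
Ratio test on column w1 — row 1: 4/(1/2) = 8; row 2: (7/2)/(1/4) = 14; row 3: entry -1/4 ≤ 0. Minimum is 8 at row 1 (d leaves); pivot element 1/2.
After the second pivot the obj-row RHS is 16 − (-1/2)·8 = 20.

20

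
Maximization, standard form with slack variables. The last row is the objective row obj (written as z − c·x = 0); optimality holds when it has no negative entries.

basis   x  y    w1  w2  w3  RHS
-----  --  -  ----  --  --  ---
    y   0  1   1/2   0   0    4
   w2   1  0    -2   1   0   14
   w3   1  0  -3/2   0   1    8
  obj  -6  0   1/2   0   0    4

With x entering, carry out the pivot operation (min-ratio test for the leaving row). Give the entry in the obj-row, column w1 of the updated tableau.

-17/2

Ratio test on column x — row 1: entry 0 ≤ 0; row 2: 14/1 = 14; row 3: 8/1 = 8. Minimum is 8 at row 3 (w3 leaves); pivot element 1.
Divide row 3 by 1; eliminate column x from the other rows.
obj-row update in column w1: 1/2 − (-6)·(-3/2) = -17/2.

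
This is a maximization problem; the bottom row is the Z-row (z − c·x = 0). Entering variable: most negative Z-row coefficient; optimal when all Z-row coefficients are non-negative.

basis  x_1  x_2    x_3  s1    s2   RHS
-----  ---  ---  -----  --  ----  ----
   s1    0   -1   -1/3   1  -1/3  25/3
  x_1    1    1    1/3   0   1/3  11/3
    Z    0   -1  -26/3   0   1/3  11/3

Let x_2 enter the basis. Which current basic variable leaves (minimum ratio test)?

Column x_2 entries and ratios — s1: -1 ≤ 0, skip; x_1: (11/3)/1 = 11/3.
Smallest ratio is 11/3 in the row of x_1, so x_1 leaves.

x_1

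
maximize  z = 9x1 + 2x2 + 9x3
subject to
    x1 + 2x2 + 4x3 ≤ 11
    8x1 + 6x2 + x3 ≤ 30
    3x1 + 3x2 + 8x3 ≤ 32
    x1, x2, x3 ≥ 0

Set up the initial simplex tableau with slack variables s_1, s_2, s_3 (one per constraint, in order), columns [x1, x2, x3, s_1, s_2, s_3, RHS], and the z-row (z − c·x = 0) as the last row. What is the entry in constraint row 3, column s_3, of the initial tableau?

Slack s_3 belongs to constraint 3; its column is the unit vector e_3, so the entry in row 3 is 1.

1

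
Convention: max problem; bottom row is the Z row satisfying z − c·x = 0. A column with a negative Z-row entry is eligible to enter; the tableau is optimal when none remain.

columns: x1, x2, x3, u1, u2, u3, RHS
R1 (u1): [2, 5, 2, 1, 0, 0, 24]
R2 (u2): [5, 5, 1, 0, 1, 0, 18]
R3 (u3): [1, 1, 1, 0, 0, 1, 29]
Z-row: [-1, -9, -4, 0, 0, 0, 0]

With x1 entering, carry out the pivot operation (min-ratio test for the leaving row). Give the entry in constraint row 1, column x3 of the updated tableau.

8/5

Ratio test on column x1 — row 1: 24/2 = 12; row 2: 18/5 = 18/5; row 3: 29/1 = 29. Minimum is 18/5 at row 2 (u2 leaves); pivot element 5.
Divide row 2 by 5; eliminate column x1 from the other rows.
Row 1 update in column x3: 2 − 2·(1/5) = 8/5.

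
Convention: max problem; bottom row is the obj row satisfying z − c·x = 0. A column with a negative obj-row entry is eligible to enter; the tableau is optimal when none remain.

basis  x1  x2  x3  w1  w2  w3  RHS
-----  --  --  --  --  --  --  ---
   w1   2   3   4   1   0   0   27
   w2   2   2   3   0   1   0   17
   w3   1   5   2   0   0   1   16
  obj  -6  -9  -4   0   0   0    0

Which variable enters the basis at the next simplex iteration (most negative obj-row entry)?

Negative obj-row entries: x1: -6, x2: -9, x3: -4.
The most negative is -9 in column x2, so x2 enters.

x2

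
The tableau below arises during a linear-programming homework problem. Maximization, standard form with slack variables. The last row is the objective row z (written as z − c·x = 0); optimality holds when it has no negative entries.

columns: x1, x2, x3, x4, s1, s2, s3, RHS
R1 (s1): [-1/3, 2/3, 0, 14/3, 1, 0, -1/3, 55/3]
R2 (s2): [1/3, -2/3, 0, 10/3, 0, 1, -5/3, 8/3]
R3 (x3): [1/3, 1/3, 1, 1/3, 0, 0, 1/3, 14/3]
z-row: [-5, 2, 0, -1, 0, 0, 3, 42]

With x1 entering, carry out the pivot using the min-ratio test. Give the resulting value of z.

Ratio test on column x1 — row 1: entry -1/3 ≤ 0; row 2: (8/3)/(1/3) = 8; row 3: (14/3)/(1/3) = 14. Minimum is 8 at row 2 (s2 leaves); pivot element 1/3.
Pivot on row 2; the z-row RHS becomes 42 − (-5)·8 = 82.

82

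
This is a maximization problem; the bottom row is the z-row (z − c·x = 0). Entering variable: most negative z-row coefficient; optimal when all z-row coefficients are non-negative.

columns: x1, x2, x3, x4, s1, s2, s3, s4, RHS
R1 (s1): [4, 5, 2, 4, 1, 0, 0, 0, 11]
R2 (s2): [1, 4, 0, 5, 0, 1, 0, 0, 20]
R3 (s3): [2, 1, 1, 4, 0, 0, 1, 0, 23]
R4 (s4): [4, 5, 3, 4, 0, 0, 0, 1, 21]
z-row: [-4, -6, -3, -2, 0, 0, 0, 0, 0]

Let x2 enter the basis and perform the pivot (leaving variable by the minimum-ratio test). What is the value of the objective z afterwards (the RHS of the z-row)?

Ratio test on column x2 — row 1: 11/5 = 11/5; row 2: 20/4 = 5; row 3: 23/1 = 23; row 4: 21/5 = 21/5. Minimum is 11/5 at row 1 (s1 leaves); pivot element 5.
Pivot on row 1; the z-row RHS becomes 0 − (-6)·(11/5) = 66/5.

66/5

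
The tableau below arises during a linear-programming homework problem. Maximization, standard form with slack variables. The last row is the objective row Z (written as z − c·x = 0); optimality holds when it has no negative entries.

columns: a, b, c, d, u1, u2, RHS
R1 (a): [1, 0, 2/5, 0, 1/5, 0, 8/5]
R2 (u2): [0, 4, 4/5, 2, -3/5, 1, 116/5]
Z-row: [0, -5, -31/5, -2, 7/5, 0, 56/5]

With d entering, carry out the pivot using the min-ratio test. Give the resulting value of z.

Ratio test on column d — row 1: entry 0 ≤ 0; row 2: (116/5)/2 = 58/5. Minimum is 58/5 at row 2 (u2 leaves); pivot element 2.
Pivot on row 2; the Z-row RHS becomes 56/5 − (-2)·(58/5) = 172/5.

172/5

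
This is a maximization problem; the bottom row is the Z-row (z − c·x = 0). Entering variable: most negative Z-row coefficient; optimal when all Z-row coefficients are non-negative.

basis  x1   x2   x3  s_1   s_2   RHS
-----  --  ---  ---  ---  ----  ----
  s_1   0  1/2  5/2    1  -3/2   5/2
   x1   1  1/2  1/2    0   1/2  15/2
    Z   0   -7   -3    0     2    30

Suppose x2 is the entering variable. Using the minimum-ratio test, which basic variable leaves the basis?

Column x2 entries and ratios — s_1: (5/2)/(1/2) = 5; x1: (15/2)/(1/2) = 15.
Smallest ratio is 5 in the row of s_1, so s_1 leaves.

s_1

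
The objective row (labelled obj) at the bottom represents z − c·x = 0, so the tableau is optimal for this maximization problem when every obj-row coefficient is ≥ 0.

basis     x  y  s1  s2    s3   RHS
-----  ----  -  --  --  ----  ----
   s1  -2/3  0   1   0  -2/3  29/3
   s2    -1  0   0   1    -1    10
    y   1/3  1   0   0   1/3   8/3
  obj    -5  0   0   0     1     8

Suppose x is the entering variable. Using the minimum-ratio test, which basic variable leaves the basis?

Column x entries and ratios — s1: -2/3 ≤ 0, skip; s2: -1 ≤ 0, skip; y: (8/3)/(1/3) = 8.
Smallest ratio is 8 in the row of y, so y leaves.

y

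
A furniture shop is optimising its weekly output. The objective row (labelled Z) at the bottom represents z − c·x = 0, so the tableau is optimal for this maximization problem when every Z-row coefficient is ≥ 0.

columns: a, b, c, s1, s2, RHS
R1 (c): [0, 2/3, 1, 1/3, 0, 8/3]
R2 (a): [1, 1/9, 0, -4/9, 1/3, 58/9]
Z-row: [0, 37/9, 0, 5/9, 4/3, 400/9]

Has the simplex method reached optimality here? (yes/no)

yes

Every Z-row coefficient is ≥ 0, so the tableau is optimal.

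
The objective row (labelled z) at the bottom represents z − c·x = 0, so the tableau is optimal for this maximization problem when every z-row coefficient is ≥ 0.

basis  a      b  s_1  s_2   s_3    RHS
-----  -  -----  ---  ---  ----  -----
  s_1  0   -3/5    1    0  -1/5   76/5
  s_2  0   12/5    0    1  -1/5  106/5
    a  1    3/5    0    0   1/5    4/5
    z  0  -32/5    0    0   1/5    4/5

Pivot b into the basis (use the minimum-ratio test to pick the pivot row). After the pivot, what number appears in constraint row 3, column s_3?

Ratio test on column b — row 1: entry -3/5 ≤ 0; row 2: (106/5)/(12/5) = 53/6; row 3: (4/5)/(3/5) = 4/3. Minimum is 4/3 at row 3 (a leaves); pivot element 3/5.
Divide row 3 by 3/5; eliminate column b from the other rows.
In the new row 3, the s_3 entry is the old entry divided by the pivot: (1/5)/(3/5) = 1/3.

1/3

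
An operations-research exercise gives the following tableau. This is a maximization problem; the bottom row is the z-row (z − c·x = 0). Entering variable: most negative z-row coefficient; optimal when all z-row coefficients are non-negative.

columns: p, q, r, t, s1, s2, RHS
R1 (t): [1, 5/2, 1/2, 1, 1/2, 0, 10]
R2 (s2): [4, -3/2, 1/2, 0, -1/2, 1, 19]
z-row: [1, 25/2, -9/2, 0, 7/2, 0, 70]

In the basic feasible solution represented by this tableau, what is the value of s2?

s2 is basic (row 2); its value is the RHS of that row, 19.

19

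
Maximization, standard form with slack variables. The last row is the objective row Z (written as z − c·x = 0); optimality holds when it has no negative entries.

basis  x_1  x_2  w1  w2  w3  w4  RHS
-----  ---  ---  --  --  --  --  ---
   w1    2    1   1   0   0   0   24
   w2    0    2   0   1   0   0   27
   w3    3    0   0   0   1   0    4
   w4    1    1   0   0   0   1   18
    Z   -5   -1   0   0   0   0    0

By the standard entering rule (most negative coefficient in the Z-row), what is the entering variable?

Negative Z-row entries: x_1: -5, x_2: -1.
The most negative is -5 in column x_1, so x_1 enters.

x_1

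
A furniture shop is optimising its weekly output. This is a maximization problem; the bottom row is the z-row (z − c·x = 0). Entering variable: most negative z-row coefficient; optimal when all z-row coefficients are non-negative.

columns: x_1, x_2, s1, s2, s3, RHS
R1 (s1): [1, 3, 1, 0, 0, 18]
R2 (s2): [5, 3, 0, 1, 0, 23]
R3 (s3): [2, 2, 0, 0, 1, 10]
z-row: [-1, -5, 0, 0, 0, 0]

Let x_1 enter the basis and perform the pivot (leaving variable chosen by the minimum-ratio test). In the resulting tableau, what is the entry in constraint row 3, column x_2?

Ratio test on column x_1 — row 1: 18/1 = 18; row 2: 23/5 = 23/5; row 3: 10/2 = 5. Minimum is 23/5 at row 2 (s2 leaves); pivot element 5.
Divide row 2 by 5; eliminate column x_1 from the other rows.
Row 3 update in column x_2: 2 − 2·(3/5) = 4/5.

4/5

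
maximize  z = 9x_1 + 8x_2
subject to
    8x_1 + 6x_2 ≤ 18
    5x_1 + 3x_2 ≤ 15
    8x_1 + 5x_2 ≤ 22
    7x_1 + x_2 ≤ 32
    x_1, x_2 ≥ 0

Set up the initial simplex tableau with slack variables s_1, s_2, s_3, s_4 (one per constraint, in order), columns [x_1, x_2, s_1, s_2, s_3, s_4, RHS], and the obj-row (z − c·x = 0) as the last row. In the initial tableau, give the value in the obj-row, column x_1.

The obj-row carries the negated objective coefficients: the x_1 entry is -9.

-9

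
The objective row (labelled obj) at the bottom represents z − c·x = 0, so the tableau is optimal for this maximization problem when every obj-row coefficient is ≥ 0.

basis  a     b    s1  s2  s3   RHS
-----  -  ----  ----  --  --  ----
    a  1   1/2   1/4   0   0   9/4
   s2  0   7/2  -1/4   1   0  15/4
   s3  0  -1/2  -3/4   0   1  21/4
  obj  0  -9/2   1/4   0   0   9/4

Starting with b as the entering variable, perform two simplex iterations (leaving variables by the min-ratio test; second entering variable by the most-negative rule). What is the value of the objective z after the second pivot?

15/2

Ratio test on column b — row 1: (9/4)/(1/2) = 9/2; row 2: (15/4)/(7/2) = 15/14; row 3: entry -1/2 ≤ 0. Minimum is 15/14 at row 2 (s2 leaves); pivot element 7/2.
Pivot on row 2; the obj-row RHS becomes 9/4 − (-9/2)·(15/14) = 99/14.
Next entering variable (most negative obj-row entry -1/14): s1.
Ratio test on column s1 — row 1: (12/7)/(2/7) = 6; row 2: entry -1/14 ≤ 0; row 3: entry -11/14 ≤ 0. Minimum is 6 at row 1 (a leaves); pivot element 2/7.
After the second pivot the obj-row RHS is 99/14 − (-1/14)·6 = 15/2.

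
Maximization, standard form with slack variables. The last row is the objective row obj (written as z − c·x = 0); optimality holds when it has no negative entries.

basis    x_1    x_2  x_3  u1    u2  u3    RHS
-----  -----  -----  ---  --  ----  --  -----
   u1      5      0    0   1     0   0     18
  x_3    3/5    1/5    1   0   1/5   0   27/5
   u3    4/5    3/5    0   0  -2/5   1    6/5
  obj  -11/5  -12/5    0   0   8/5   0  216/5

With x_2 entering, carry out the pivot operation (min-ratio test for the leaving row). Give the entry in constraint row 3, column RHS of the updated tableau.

2

Ratio test on column x_2 — row 1: entry 0 ≤ 0; row 2: (27/5)/(1/5) = 27; row 3: (6/5)/(3/5) = 2. Minimum is 2 at row 3 (u3 leaves); pivot element 3/5.
Divide row 3 by 3/5; eliminate column x_2 from the other rows.
In the new row 3, the RHS entry is the old entry divided by the pivot: (6/5)/(3/5) = 2.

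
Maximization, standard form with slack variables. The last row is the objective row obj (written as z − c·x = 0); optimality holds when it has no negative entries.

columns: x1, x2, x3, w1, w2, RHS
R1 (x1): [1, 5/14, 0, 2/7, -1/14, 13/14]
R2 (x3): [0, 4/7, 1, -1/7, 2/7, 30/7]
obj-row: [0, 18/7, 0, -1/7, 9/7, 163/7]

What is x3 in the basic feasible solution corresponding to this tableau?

x3 is basic (row 2); its value is the RHS of that row, 30/7.

30/7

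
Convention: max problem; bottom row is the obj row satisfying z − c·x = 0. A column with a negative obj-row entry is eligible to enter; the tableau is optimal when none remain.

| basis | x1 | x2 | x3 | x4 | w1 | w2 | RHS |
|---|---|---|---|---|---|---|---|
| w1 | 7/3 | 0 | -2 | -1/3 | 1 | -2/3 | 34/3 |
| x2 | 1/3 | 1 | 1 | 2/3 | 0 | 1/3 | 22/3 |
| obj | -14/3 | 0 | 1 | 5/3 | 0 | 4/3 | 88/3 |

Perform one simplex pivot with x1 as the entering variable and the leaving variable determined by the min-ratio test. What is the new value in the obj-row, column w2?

Ratio test on column x1 — row 1: (34/3)/(7/3) = 34/7; row 2: (22/3)/(1/3) = 22. Minimum is 34/7 at row 1 (w1 leaves); pivot element 7/3.
Divide row 1 by 7/3; eliminate column x1 from the other rows.
obj-row update in column w2: 4/3 − (-14/3)·(-2/7) = 0.

0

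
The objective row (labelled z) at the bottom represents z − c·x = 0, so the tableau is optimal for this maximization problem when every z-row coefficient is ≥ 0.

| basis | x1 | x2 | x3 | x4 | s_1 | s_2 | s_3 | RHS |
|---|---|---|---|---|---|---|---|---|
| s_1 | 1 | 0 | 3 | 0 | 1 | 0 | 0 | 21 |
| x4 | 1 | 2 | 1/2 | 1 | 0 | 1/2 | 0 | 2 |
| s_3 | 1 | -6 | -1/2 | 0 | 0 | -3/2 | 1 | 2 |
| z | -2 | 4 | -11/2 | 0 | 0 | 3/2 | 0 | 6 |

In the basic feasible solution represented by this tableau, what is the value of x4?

2

x4 is basic (row 2); its value is the RHS of that row, 2.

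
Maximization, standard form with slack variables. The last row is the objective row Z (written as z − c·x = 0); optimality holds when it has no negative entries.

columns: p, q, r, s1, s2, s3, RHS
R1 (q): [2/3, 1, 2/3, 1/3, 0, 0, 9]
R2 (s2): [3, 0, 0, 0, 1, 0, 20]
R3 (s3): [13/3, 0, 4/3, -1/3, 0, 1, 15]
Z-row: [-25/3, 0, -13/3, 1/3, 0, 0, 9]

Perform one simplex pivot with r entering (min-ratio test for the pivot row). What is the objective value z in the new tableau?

231/4

Ratio test on column r — row 1: 9/(2/3) = 27/2; row 2: entry 0 ≤ 0; row 3: 15/(4/3) = 45/4. Minimum is 45/4 at row 3 (s3 leaves); pivot element 4/3.
Pivot on row 3; the Z-row RHS becomes 9 − (-13/3)·(45/4) = 231/4.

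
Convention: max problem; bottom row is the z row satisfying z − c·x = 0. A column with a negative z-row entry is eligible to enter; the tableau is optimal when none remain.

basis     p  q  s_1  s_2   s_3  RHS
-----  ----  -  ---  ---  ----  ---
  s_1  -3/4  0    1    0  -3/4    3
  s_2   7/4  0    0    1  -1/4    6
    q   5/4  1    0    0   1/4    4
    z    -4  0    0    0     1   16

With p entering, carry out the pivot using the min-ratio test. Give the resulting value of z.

Ratio test on column p — row 1: entry -3/4 ≤ 0; row 2: 6/(7/4) = 24/7; row 3: 4/(5/4) = 16/5. Minimum is 16/5 at row 3 (q leaves); pivot element 5/4.
Pivot on row 3; the z-row RHS becomes 16 − (-4)·(16/5) = 144/5.

144/5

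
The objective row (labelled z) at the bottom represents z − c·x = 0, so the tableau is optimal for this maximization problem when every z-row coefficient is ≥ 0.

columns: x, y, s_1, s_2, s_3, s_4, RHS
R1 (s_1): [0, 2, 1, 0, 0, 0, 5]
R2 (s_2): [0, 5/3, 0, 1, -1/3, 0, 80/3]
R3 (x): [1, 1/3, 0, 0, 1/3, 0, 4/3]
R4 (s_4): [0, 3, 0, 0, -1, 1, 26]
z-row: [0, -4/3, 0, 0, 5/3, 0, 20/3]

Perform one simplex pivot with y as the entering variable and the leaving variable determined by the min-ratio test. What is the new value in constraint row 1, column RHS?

5/2

Ratio test on column y — row 1: 5/2 = 5/2; row 2: (80/3)/(5/3) = 16; row 3: (4/3)/(1/3) = 4; row 4: 26/3 = 26/3. Minimum is 5/2 at row 1 (s_1 leaves); pivot element 2.
Divide row 1 by 2; eliminate column y from the other rows.
In the new row 1, the RHS entry is the old entry divided by the pivot: 5/2 = 5/2.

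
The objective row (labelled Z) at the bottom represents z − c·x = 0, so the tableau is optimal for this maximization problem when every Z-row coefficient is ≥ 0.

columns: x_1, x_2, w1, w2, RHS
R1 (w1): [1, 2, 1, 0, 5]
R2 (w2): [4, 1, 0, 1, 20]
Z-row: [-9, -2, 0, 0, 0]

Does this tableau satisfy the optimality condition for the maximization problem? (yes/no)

no

The Z-row has a negative entry -9 in column x_1, so it is not optimal.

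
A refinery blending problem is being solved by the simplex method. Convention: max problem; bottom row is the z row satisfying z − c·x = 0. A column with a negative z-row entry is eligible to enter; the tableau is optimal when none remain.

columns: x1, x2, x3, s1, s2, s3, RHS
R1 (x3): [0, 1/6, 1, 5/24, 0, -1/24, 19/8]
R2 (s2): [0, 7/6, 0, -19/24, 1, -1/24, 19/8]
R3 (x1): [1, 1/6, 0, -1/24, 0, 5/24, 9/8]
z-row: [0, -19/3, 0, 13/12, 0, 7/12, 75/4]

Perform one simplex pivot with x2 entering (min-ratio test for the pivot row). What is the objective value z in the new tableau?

Ratio test on column x2 — row 1: (19/8)/(1/6) = 57/4; row 2: (19/8)/(7/6) = 57/28; row 3: (9/8)/(1/6) = 27/4. Minimum is 57/28 at row 2 (s2 leaves); pivot element 7/6.
Pivot on row 2; the z-row RHS becomes 75/4 − (-19/3)·(57/28) = 443/14.

443/14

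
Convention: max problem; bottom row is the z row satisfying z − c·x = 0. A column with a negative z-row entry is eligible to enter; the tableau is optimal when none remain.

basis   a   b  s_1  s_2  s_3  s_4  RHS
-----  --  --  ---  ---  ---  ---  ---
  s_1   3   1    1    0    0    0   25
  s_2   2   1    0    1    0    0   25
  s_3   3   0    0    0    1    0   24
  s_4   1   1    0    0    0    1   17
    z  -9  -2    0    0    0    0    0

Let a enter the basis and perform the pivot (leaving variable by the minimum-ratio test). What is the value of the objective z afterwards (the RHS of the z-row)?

Ratio test on column a — row 1: 25/3 = 25/3; row 2: 25/2 = 25/2; row 3: 24/3 = 8; row 4: 17/1 = 17. Minimum is 8 at row 3 (s_3 leaves); pivot element 3.
Pivot on row 3; the z-row RHS becomes 0 − (-9)·8 = 72.

72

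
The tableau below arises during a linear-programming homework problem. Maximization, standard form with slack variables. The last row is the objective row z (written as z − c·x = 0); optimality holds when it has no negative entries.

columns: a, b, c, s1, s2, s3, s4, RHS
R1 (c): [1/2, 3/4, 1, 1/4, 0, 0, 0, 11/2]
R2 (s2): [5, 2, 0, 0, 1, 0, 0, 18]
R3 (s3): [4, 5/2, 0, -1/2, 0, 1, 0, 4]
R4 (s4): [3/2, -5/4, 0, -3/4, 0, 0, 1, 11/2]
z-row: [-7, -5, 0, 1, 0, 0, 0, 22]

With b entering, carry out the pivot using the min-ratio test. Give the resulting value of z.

Ratio test on column b — row 1: (11/2)/(3/4) = 22/3; row 2: 18/2 = 9; row 3: 4/(5/2) = 8/5; row 4: entry -5/4 ≤ 0. Minimum is 8/5 at row 3 (s3 leaves); pivot element 5/2.
Pivot on row 3; the z-row RHS becomes 22 − (-5)·(8/5) = 30.

30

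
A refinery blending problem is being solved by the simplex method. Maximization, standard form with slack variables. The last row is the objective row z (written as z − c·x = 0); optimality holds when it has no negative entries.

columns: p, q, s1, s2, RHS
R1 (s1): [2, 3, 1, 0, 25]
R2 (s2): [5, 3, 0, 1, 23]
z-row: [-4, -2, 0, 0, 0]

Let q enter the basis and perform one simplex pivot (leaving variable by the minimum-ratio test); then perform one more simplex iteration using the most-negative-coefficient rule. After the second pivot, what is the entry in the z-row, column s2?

4/5

Ratio test on column q — row 1: 25/3 = 25/3; row 2: 23/3 = 23/3. Minimum is 23/3 at row 2 (s2 leaves); pivot element 3.
Divide row 2 by 3; eliminate column q from the other rows.
Second iteration: most negative z-row entry is -2/3 in column p, so p enters.
Ratio test on column p — row 1: entry -3 ≤ 0; row 2: (23/3)/(5/3) = 23/5. Minimum is 23/5 at row 2 (q leaves); pivot element 5/3.
Divide row 2 by 5/3; eliminate column p from the other rows.
After both pivots, the entry at the z-row, column s2 is 4/5.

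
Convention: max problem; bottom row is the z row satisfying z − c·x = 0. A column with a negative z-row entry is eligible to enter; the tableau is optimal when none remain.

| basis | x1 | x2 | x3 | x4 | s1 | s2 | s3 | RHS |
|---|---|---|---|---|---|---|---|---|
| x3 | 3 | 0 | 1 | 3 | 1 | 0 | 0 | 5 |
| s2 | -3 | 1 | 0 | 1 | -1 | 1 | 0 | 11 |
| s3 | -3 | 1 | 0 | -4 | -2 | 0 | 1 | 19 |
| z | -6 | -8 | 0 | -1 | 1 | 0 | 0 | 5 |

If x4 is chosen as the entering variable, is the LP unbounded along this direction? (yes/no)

no

Column x4 has positive entries in row(s) 1, 2, so the ratio test bounds it — not unbounded.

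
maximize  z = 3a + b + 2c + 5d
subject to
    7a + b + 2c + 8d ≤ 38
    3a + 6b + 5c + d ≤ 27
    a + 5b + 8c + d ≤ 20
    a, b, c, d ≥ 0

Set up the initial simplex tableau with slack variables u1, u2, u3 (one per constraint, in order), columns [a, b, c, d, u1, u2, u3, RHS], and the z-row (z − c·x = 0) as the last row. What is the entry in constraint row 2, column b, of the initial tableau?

Constraint 2 has coefficient 6 on b.

6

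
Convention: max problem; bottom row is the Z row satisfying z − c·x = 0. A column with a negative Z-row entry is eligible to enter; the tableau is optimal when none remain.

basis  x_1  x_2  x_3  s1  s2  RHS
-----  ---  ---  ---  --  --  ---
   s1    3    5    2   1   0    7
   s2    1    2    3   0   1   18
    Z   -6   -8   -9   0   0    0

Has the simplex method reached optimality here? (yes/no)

no

The Z-row has a negative entry -9 in column x_3, so it is not optimal.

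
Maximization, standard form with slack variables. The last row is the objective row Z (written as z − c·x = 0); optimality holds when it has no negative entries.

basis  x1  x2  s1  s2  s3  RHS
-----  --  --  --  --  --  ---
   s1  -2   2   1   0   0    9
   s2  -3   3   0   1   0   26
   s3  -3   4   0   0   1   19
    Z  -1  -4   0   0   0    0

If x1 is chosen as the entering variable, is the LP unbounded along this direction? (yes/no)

yes

Every constraint-row entry in column x1 is ≤ 0, so increasing x1 is unbounded.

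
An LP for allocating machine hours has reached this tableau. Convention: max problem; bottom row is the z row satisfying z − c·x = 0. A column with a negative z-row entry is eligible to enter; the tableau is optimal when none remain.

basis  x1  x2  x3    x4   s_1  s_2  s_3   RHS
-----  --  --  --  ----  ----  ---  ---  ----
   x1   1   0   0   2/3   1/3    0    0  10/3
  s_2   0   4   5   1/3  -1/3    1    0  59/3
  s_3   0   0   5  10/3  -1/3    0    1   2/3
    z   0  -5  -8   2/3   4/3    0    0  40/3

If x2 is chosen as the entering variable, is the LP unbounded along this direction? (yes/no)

Column x2 has positive entries in row(s) 2, so the ratio test bounds it — not unbounded.

no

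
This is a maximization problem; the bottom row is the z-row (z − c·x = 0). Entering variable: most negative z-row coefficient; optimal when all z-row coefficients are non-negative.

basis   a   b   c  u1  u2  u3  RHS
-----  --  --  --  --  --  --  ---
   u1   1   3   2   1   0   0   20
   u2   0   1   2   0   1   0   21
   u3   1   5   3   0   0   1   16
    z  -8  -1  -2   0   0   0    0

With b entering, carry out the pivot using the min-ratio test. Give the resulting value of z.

Ratio test on column b — row 1: 20/3 = 20/3; row 2: 21/1 = 21; row 3: 16/5 = 16/5. Minimum is 16/5 at row 3 (u3 leaves); pivot element 5.
Pivot on row 3; the z-row RHS becomes 0 − (-1)·(16/5) = 16/5.

16/5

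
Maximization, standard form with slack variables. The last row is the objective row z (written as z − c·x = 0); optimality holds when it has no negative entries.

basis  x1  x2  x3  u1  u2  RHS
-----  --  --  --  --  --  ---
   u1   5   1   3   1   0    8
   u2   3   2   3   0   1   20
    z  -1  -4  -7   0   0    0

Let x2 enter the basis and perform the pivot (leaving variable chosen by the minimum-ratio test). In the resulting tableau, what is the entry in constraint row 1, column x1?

5

Ratio test on column x2 — row 1: 8/1 = 8; row 2: 20/2 = 10. Minimum is 8 at row 1 (u1 leaves); pivot element 1.
Divide row 1 by 1; eliminate column x2 from the other rows.
In the new row 1, the x1 entry is the old entry divided by the pivot: 5/1 = 5.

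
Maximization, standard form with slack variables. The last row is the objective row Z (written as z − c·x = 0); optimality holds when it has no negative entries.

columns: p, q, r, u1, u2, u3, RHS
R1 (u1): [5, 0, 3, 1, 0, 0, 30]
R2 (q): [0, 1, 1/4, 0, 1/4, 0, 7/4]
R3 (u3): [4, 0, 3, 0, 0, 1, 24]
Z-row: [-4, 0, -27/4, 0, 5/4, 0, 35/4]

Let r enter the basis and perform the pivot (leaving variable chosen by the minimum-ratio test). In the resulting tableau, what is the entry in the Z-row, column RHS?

56

Ratio test on column r — row 1: 30/3 = 10; row 2: (7/4)/(1/4) = 7; row 3: 24/3 = 8. Minimum is 7 at row 2 (q leaves); pivot element 1/4.
Divide row 2 by 1/4; eliminate column r from the other rows.
Z-row update in column RHS: 35/4 − (-27/4)·7 = 56.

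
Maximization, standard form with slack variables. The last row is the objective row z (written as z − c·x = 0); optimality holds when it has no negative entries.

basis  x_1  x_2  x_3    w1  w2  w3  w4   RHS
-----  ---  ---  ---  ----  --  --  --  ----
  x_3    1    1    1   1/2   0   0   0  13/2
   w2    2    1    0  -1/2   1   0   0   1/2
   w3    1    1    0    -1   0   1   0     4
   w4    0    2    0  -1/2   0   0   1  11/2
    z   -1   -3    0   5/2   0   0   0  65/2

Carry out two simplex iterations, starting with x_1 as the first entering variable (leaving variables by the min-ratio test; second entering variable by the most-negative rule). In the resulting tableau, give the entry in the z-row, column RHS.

34

Ratio test on column x_1 — row 1: (13/2)/1 = 13/2; row 2: (1/2)/2 = 1/4; row 3: 4/1 = 4; row 4: entry 0 ≤ 0. Minimum is 1/4 at row 2 (w2 leaves); pivot element 2.
Divide row 2 by 2; eliminate column x_1 from the other rows.
Second iteration: most negative z-row entry is -5/2 in column x_2, so x_2 enters.
Ratio test on column x_2 — row 1: (25/4)/(1/2) = 25/2; row 2: (1/4)/(1/2) = 1/2; row 3: (15/4)/(1/2) = 15/2; row 4: (11/2)/2 = 11/4. Minimum is 1/2 at row 2 (x_1 leaves); pivot element 1/2.
Divide row 2 by 1/2; eliminate column x_2 from the other rows.
After both pivots, the entry at the z-row, column RHS is 34.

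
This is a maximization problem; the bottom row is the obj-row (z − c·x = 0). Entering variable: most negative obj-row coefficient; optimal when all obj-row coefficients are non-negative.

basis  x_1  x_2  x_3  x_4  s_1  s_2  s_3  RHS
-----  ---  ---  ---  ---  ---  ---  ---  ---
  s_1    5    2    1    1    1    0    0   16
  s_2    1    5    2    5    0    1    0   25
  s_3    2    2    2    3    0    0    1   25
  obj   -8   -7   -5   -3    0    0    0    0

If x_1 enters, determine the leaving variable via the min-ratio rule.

Column x_1 entries and ratios — s_1: 16/5 = 16/5; s_2: 25/1 = 25; s_3: 25/2 = 25/2.
Smallest ratio is 16/5 in the row of s_1, so s_1 leaves.

s_1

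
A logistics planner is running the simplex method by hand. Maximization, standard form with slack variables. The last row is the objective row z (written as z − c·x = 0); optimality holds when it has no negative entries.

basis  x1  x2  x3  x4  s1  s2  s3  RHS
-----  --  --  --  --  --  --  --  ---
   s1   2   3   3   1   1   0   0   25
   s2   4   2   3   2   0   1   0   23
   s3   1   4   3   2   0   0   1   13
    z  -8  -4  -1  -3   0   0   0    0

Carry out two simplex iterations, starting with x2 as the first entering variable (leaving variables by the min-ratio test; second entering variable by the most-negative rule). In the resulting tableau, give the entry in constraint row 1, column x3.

3/14

Ratio test on column x2 — row 1: 25/3 = 25/3; row 2: 23/2 = 23/2; row 3: 13/4 = 13/4. Minimum is 13/4 at row 3 (s3 leaves); pivot element 4.
Divide row 3 by 4; eliminate column x2 from the other rows.
Second iteration: most negative z-row entry is -7 in column x1, so x1 enters.
Ratio test on column x1 — row 1: (61/4)/(5/4) = 61/5; row 2: (33/2)/(7/2) = 33/7; row 3: (13/4)/(1/4) = 13. Minimum is 33/7 at row 2 (s2 leaves); pivot element 7/2.
Divide row 2 by 7/2; eliminate column x1 from the other rows.
After both pivots, the entry at constraint row 1, column x3 is 3/14.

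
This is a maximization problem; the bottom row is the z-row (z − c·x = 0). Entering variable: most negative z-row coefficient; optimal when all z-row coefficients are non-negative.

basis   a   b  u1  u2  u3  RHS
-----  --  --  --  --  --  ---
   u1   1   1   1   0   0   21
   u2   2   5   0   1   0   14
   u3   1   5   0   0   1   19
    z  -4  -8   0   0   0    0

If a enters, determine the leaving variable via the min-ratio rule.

Column a entries and ratios — u1: 21/1 = 21; u2: 14/2 = 7; u3: 19/1 = 19.
Smallest ratio is 7 in the row of u2, so u2 leaves.

u2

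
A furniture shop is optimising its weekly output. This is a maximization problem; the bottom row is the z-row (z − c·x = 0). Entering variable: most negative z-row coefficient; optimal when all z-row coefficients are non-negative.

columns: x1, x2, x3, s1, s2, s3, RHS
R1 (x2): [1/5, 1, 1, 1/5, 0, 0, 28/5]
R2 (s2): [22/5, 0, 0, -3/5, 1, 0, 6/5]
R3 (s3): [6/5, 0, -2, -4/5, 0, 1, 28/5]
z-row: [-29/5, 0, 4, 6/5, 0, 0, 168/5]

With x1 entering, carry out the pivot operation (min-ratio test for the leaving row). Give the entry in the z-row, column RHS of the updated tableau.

387/11

Ratio test on column x1 — row 1: (28/5)/(1/5) = 28; row 2: (6/5)/(22/5) = 3/11; row 3: (28/5)/(6/5) = 14/3. Minimum is 3/11 at row 2 (s2 leaves); pivot element 22/5.
Divide row 2 by 22/5; eliminate column x1 from the other rows.
z-row update in column RHS: 168/5 − (-29/5)·(3/11) = 387/11.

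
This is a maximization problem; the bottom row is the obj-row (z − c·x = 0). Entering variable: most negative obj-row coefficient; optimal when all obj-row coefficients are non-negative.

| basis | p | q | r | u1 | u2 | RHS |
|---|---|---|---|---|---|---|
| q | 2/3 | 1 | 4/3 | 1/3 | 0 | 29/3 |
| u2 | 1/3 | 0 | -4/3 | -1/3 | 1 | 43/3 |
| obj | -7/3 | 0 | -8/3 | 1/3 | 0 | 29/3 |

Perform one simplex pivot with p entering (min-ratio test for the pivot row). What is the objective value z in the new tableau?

87/2

Ratio test on column p — row 1: (29/3)/(2/3) = 29/2; row 2: (43/3)/(1/3) = 43. Minimum is 29/2 at row 1 (q leaves); pivot element 2/3.
Pivot on row 1; the obj-row RHS becomes 29/3 − (-7/3)·(29/2) = 87/2.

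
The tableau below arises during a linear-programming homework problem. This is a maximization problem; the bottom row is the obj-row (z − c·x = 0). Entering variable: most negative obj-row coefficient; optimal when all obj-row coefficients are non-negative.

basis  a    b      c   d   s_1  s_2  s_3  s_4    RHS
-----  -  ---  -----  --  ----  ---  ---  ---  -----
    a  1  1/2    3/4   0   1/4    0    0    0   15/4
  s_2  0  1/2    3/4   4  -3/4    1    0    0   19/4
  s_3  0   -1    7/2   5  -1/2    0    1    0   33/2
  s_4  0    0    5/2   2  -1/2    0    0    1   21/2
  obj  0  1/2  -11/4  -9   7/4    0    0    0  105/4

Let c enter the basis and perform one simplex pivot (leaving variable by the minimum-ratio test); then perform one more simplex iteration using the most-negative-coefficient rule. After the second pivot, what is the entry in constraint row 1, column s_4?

Ratio test on column c — row 1: (15/4)/(3/4) = 5; row 2: (19/4)/(3/4) = 19/3; row 3: (33/2)/(7/2) = 33/7; row 4: (21/2)/(5/2) = 21/5. Minimum is 21/5 at row 4 (s_4 leaves); pivot element 5/2.
Divide row 4 by 5/2; eliminate column c from the other rows.
Second iteration: most negative obj-row entry is -34/5 in column d, so d enters.
Ratio test on column d — row 1: entry -3/5 ≤ 0; row 2: (8/5)/(17/5) = 8/17; row 3: (9/5)/(11/5) = 9/11; row 4: (21/5)/(4/5) = 21/4. Minimum is 8/17 at row 2 (s_2 leaves); pivot element 17/5.
Divide row 2 by 17/5; eliminate column d from the other rows.
After both pivots, the entry at constraint row 1, column s_4 is -6/17.

-6/17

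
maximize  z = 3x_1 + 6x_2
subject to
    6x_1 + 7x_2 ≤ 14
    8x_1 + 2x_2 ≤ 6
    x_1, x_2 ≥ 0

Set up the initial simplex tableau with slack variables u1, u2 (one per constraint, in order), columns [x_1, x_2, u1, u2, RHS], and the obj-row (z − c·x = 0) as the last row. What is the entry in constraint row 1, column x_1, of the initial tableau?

6

Constraint 1 has coefficient 6 on x_1.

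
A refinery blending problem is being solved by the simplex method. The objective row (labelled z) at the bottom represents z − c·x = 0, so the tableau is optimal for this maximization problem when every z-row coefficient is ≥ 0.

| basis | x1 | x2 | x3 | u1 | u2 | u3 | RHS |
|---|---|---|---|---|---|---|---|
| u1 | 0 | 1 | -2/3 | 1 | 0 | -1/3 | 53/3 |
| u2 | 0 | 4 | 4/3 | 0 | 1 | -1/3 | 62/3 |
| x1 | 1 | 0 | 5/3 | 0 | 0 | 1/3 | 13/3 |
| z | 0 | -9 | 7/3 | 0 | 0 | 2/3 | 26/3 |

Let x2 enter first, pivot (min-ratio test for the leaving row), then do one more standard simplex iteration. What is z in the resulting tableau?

225/4

Ratio test on column x2 — row 1: (53/3)/1 = 53/3; row 2: (62/3)/4 = 31/6; row 3: entry 0 ≤ 0. Minimum is 31/6 at row 2 (u2 leaves); pivot element 4.
Pivot on row 2; the z-row RHS becomes 26/3 − (-9)·(31/6) = 331/6.
Next entering variable (most negative z-row entry -1/12): u3.
Ratio test on column u3 — row 1: entry -1/4 ≤ 0; row 2: entry -1/12 ≤ 0; row 3: (13/3)/(1/3) = 13. Minimum is 13 at row 3 (x1 leaves); pivot element 1/3.
After the second pivot the z-row RHS is 331/6 − (-1/12)·13 = 225/4.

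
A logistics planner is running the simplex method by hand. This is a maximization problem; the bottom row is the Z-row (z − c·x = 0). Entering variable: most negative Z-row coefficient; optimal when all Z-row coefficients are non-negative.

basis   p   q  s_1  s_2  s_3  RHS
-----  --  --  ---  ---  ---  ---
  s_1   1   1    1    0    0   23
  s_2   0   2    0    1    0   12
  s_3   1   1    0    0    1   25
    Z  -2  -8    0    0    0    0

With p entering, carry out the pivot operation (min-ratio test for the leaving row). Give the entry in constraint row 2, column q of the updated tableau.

Ratio test on column p — row 1: 23/1 = 23; row 2: entry 0 ≤ 0; row 3: 25/1 = 25. Minimum is 23 at row 1 (s_1 leaves); pivot element 1.
Divide row 1 by 1; eliminate column p from the other rows.
Row 2 update in column q: 2 − 0·1 = 2.

2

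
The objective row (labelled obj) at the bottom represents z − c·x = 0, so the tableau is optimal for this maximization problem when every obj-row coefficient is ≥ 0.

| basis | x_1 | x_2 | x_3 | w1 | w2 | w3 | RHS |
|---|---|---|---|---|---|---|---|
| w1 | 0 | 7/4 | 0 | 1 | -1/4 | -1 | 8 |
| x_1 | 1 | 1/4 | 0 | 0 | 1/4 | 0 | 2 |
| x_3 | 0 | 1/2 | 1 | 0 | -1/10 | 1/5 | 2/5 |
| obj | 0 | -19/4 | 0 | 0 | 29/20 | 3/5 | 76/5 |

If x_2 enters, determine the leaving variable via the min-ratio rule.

x_3

Column x_2 entries and ratios — w1: 8/(7/4) = 32/7; x_1: 2/(1/4) = 8; x_3: (2/5)/(1/2) = 4/5.
Smallest ratio is 4/5 in the row of x_3, so x_3 leaves.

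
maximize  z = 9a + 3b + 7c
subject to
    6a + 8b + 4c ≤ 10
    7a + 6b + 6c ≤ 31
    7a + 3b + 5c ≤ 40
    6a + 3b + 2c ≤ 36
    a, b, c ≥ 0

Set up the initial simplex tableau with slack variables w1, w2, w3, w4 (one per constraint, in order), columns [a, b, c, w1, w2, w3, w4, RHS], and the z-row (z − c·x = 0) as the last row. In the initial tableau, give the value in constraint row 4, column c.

2

Constraint 4 has coefficient 2 on c.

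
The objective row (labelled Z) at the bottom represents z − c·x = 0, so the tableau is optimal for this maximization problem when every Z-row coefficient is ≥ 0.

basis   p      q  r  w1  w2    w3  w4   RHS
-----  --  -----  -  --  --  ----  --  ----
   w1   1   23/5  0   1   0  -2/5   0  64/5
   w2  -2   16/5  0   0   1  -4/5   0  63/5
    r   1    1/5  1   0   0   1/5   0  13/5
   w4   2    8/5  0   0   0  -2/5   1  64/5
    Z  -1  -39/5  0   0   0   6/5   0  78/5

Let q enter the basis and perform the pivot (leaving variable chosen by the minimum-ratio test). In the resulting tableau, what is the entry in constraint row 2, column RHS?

85/23

Ratio test on column q — row 1: (64/5)/(23/5) = 64/23; row 2: (63/5)/(16/5) = 63/16; row 3: (13/5)/(1/5) = 13; row 4: (64/5)/(8/5) = 8. Minimum is 64/23 at row 1 (w1 leaves); pivot element 23/5.
Divide row 1 by 23/5; eliminate column q from the other rows.
Row 2 update in column RHS: 63/5 − (16/5)·(64/23) = 85/23.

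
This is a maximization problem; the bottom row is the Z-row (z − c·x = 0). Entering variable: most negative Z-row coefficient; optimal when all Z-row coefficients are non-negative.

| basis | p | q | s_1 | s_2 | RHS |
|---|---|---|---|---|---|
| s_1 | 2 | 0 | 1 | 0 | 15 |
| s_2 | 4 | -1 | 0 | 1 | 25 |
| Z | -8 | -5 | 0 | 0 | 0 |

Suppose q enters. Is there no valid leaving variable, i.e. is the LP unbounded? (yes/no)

Every constraint-row entry in column q is ≤ 0, so increasing q is unbounded.

yes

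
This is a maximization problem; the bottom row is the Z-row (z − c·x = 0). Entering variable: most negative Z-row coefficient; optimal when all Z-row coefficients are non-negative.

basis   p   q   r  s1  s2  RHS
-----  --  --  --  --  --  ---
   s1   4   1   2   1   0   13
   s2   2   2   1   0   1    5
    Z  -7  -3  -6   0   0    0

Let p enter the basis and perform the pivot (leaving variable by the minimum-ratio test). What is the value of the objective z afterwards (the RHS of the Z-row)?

Ratio test on column p — row 1: 13/4 = 13/4; row 2: 5/2 = 5/2. Minimum is 5/2 at row 2 (s2 leaves); pivot element 2.
Pivot on row 2; the Z-row RHS becomes 0 − (-7)·(5/2) = 35/2.

35/2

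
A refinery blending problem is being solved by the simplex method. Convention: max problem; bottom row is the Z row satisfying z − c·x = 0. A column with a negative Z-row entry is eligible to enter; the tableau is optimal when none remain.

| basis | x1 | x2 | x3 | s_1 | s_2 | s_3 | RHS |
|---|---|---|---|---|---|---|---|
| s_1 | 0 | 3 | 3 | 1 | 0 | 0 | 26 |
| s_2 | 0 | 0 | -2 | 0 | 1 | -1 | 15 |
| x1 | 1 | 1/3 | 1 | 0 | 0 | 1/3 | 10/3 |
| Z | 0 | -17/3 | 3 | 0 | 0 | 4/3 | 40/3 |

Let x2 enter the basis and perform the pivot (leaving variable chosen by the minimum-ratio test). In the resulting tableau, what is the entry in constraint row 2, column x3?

-2

Ratio test on column x2 — row 1: 26/3 = 26/3; row 2: entry 0 ≤ 0; row 3: (10/3)/(1/3) = 10. Minimum is 26/3 at row 1 (s_1 leaves); pivot element 3.
Divide row 1 by 3; eliminate column x2 from the other rows.
Row 2 update in column x3: -2 − 0·1 = -2.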